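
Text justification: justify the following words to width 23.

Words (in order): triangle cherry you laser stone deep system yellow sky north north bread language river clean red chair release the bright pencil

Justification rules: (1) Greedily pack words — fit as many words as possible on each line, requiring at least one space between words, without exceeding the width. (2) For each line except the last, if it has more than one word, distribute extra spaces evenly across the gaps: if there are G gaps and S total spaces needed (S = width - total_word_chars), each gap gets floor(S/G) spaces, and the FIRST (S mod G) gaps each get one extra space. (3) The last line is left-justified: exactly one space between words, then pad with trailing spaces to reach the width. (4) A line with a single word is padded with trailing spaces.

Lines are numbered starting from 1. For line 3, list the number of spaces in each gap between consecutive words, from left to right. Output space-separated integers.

Answer: 2 1 1

Derivation:
Line 1: ['triangle', 'cherry', 'you'] (min_width=19, slack=4)
Line 2: ['laser', 'stone', 'deep', 'system'] (min_width=23, slack=0)
Line 3: ['yellow', 'sky', 'north', 'north'] (min_width=22, slack=1)
Line 4: ['bread', 'language', 'river'] (min_width=20, slack=3)
Line 5: ['clean', 'red', 'chair', 'release'] (min_width=23, slack=0)
Line 6: ['the', 'bright', 'pencil'] (min_width=17, slack=6)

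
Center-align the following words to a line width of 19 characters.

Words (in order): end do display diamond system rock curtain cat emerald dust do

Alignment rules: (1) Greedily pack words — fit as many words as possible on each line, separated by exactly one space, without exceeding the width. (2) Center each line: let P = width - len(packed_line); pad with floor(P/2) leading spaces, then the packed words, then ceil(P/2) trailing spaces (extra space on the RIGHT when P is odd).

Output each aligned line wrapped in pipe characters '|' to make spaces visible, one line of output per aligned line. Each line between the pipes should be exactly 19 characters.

Line 1: ['end', 'do', 'display'] (min_width=14, slack=5)
Line 2: ['diamond', 'system', 'rock'] (min_width=19, slack=0)
Line 3: ['curtain', 'cat', 'emerald'] (min_width=19, slack=0)
Line 4: ['dust', 'do'] (min_width=7, slack=12)

Answer: |  end do display   |
|diamond system rock|
|curtain cat emerald|
|      dust do      |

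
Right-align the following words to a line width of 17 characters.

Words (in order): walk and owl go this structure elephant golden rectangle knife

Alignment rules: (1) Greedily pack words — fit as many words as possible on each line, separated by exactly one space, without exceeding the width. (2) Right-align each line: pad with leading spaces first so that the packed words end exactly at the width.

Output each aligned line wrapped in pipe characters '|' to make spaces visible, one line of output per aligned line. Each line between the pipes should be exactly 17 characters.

Answer: |  walk and owl go|
|   this structure|
|  elephant golden|
|  rectangle knife|

Derivation:
Line 1: ['walk', 'and', 'owl', 'go'] (min_width=15, slack=2)
Line 2: ['this', 'structure'] (min_width=14, slack=3)
Line 3: ['elephant', 'golden'] (min_width=15, slack=2)
Line 4: ['rectangle', 'knife'] (min_width=15, slack=2)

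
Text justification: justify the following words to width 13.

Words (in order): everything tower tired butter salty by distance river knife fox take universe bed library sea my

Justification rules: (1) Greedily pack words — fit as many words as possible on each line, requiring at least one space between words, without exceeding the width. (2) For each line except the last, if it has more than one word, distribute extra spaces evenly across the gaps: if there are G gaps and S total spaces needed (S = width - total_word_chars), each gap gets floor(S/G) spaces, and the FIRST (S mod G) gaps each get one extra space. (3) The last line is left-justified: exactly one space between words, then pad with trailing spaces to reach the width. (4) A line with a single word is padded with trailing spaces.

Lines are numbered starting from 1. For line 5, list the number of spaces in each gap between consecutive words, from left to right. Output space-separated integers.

Line 1: ['everything'] (min_width=10, slack=3)
Line 2: ['tower', 'tired'] (min_width=11, slack=2)
Line 3: ['butter', 'salty'] (min_width=12, slack=1)
Line 4: ['by', 'distance'] (min_width=11, slack=2)
Line 5: ['river', 'knife'] (min_width=11, slack=2)
Line 6: ['fox', 'take'] (min_width=8, slack=5)
Line 7: ['universe', 'bed'] (min_width=12, slack=1)
Line 8: ['library', 'sea'] (min_width=11, slack=2)
Line 9: ['my'] (min_width=2, slack=11)

Answer: 3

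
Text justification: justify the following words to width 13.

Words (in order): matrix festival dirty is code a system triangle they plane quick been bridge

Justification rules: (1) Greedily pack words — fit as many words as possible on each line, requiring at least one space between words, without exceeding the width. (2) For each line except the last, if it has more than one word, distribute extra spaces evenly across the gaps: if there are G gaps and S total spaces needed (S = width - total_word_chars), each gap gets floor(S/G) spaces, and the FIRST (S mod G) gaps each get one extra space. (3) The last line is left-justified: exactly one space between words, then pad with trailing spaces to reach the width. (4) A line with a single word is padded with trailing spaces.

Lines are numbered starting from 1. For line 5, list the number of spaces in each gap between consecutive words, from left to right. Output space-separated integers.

Answer: 1

Derivation:
Line 1: ['matrix'] (min_width=6, slack=7)
Line 2: ['festival'] (min_width=8, slack=5)
Line 3: ['dirty', 'is', 'code'] (min_width=13, slack=0)
Line 4: ['a', 'system'] (min_width=8, slack=5)
Line 5: ['triangle', 'they'] (min_width=13, slack=0)
Line 6: ['plane', 'quick'] (min_width=11, slack=2)
Line 7: ['been', 'bridge'] (min_width=11, slack=2)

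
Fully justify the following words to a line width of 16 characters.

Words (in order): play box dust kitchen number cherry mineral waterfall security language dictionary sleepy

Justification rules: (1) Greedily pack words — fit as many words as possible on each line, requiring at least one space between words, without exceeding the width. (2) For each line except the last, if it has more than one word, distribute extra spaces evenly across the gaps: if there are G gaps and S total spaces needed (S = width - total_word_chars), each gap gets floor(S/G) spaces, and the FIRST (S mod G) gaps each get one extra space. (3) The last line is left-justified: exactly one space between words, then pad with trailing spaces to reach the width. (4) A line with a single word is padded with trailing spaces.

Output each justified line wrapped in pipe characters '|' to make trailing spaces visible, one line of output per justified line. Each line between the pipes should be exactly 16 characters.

Answer: |play   box  dust|
|kitchen   number|
|cherry   mineral|
|waterfall       |
|security        |
|language        |
|dictionary      |
|sleepy          |

Derivation:
Line 1: ['play', 'box', 'dust'] (min_width=13, slack=3)
Line 2: ['kitchen', 'number'] (min_width=14, slack=2)
Line 3: ['cherry', 'mineral'] (min_width=14, slack=2)
Line 4: ['waterfall'] (min_width=9, slack=7)
Line 5: ['security'] (min_width=8, slack=8)
Line 6: ['language'] (min_width=8, slack=8)
Line 7: ['dictionary'] (min_width=10, slack=6)
Line 8: ['sleepy'] (min_width=6, slack=10)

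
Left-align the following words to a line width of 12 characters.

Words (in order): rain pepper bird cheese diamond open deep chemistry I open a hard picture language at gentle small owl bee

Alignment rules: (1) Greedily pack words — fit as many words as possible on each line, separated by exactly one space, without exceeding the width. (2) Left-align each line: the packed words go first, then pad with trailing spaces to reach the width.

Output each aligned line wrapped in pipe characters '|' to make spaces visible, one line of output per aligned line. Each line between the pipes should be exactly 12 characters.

Answer: |rain pepper |
|bird cheese |
|diamond open|
|deep        |
|chemistry I |
|open a hard |
|picture     |
|language at |
|gentle small|
|owl bee     |

Derivation:
Line 1: ['rain', 'pepper'] (min_width=11, slack=1)
Line 2: ['bird', 'cheese'] (min_width=11, slack=1)
Line 3: ['diamond', 'open'] (min_width=12, slack=0)
Line 4: ['deep'] (min_width=4, slack=8)
Line 5: ['chemistry', 'I'] (min_width=11, slack=1)
Line 6: ['open', 'a', 'hard'] (min_width=11, slack=1)
Line 7: ['picture'] (min_width=7, slack=5)
Line 8: ['language', 'at'] (min_width=11, slack=1)
Line 9: ['gentle', 'small'] (min_width=12, slack=0)
Line 10: ['owl', 'bee'] (min_width=7, slack=5)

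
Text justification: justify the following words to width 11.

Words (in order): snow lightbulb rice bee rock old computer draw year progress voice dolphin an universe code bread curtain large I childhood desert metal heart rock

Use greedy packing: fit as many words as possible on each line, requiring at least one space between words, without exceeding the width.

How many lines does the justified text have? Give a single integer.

Line 1: ['snow'] (min_width=4, slack=7)
Line 2: ['lightbulb'] (min_width=9, slack=2)
Line 3: ['rice', 'bee'] (min_width=8, slack=3)
Line 4: ['rock', 'old'] (min_width=8, slack=3)
Line 5: ['computer'] (min_width=8, slack=3)
Line 6: ['draw', 'year'] (min_width=9, slack=2)
Line 7: ['progress'] (min_width=8, slack=3)
Line 8: ['voice'] (min_width=5, slack=6)
Line 9: ['dolphin', 'an'] (min_width=10, slack=1)
Line 10: ['universe'] (min_width=8, slack=3)
Line 11: ['code', 'bread'] (min_width=10, slack=1)
Line 12: ['curtain'] (min_width=7, slack=4)
Line 13: ['large', 'I'] (min_width=7, slack=4)
Line 14: ['childhood'] (min_width=9, slack=2)
Line 15: ['desert'] (min_width=6, slack=5)
Line 16: ['metal', 'heart'] (min_width=11, slack=0)
Line 17: ['rock'] (min_width=4, slack=7)
Total lines: 17

Answer: 17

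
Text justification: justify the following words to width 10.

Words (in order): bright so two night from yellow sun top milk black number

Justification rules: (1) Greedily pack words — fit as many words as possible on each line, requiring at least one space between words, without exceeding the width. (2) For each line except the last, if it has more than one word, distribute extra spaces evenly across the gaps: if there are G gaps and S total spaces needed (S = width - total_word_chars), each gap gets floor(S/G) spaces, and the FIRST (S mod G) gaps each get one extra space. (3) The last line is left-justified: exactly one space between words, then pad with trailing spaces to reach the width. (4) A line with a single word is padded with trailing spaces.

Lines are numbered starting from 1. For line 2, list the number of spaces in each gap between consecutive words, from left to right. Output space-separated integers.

Line 1: ['bright', 'so'] (min_width=9, slack=1)
Line 2: ['two', 'night'] (min_width=9, slack=1)
Line 3: ['from'] (min_width=4, slack=6)
Line 4: ['yellow', 'sun'] (min_width=10, slack=0)
Line 5: ['top', 'milk'] (min_width=8, slack=2)
Line 6: ['black'] (min_width=5, slack=5)
Line 7: ['number'] (min_width=6, slack=4)

Answer: 2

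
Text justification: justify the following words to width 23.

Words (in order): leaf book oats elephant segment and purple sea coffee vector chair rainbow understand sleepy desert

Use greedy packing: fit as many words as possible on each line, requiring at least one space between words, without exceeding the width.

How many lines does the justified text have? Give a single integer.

Line 1: ['leaf', 'book', 'oats', 'elephant'] (min_width=23, slack=0)
Line 2: ['segment', 'and', 'purple', 'sea'] (min_width=22, slack=1)
Line 3: ['coffee', 'vector', 'chair'] (min_width=19, slack=4)
Line 4: ['rainbow', 'understand'] (min_width=18, slack=5)
Line 5: ['sleepy', 'desert'] (min_width=13, slack=10)
Total lines: 5

Answer: 5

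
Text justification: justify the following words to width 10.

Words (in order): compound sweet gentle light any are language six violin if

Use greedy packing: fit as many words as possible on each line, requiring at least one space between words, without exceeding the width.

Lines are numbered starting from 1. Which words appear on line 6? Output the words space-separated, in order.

Answer: language

Derivation:
Line 1: ['compound'] (min_width=8, slack=2)
Line 2: ['sweet'] (min_width=5, slack=5)
Line 3: ['gentle'] (min_width=6, slack=4)
Line 4: ['light', 'any'] (min_width=9, slack=1)
Line 5: ['are'] (min_width=3, slack=7)
Line 6: ['language'] (min_width=8, slack=2)
Line 7: ['six', 'violin'] (min_width=10, slack=0)
Line 8: ['if'] (min_width=2, slack=8)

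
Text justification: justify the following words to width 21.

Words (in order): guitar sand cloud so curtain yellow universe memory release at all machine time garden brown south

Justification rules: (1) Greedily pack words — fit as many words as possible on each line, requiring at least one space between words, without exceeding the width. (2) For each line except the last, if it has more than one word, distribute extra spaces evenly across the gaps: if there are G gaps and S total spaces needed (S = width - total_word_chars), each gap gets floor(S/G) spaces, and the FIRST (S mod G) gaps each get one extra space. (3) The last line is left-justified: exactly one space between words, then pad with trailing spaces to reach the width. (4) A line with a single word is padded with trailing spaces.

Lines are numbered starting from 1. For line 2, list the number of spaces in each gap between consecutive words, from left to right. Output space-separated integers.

Answer: 8

Derivation:
Line 1: ['guitar', 'sand', 'cloud', 'so'] (min_width=20, slack=1)
Line 2: ['curtain', 'yellow'] (min_width=14, slack=7)
Line 3: ['universe', 'memory'] (min_width=15, slack=6)
Line 4: ['release', 'at', 'all'] (min_width=14, slack=7)
Line 5: ['machine', 'time', 'garden'] (min_width=19, slack=2)
Line 6: ['brown', 'south'] (min_width=11, slack=10)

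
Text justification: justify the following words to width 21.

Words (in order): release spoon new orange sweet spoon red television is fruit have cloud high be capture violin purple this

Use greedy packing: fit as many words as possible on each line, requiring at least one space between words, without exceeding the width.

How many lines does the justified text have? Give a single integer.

Answer: 6

Derivation:
Line 1: ['release', 'spoon', 'new'] (min_width=17, slack=4)
Line 2: ['orange', 'sweet', 'spoon'] (min_width=18, slack=3)
Line 3: ['red', 'television', 'is'] (min_width=17, slack=4)
Line 4: ['fruit', 'have', 'cloud', 'high'] (min_width=21, slack=0)
Line 5: ['be', 'capture', 'violin'] (min_width=17, slack=4)
Line 6: ['purple', 'this'] (min_width=11, slack=10)
Total lines: 6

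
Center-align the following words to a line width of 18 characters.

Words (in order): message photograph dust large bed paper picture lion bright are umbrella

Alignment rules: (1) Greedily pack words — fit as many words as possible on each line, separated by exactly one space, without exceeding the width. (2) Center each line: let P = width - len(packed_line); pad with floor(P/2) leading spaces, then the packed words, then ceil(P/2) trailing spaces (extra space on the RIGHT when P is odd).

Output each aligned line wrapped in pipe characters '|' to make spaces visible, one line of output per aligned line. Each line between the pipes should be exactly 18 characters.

Answer: |message photograph|
|  dust large bed  |
|paper picture lion|
|    bright are    |
|     umbrella     |

Derivation:
Line 1: ['message', 'photograph'] (min_width=18, slack=0)
Line 2: ['dust', 'large', 'bed'] (min_width=14, slack=4)
Line 3: ['paper', 'picture', 'lion'] (min_width=18, slack=0)
Line 4: ['bright', 'are'] (min_width=10, slack=8)
Line 5: ['umbrella'] (min_width=8, slack=10)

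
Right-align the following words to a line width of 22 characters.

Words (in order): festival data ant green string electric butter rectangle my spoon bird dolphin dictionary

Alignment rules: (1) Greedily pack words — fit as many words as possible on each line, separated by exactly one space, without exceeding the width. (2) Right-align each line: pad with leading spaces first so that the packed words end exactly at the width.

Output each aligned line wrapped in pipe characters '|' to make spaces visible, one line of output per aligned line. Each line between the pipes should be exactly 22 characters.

Answer: |     festival data ant|
| green string electric|
|   butter rectangle my|
|    spoon bird dolphin|
|            dictionary|

Derivation:
Line 1: ['festival', 'data', 'ant'] (min_width=17, slack=5)
Line 2: ['green', 'string', 'electric'] (min_width=21, slack=1)
Line 3: ['butter', 'rectangle', 'my'] (min_width=19, slack=3)
Line 4: ['spoon', 'bird', 'dolphin'] (min_width=18, slack=4)
Line 5: ['dictionary'] (min_width=10, slack=12)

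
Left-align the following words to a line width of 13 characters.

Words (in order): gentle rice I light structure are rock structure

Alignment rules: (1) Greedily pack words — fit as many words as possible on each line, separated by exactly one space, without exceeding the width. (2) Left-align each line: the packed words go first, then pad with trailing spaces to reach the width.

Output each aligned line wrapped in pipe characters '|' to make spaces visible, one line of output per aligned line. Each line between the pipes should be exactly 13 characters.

Answer: |gentle rice I|
|light        |
|structure are|
|rock         |
|structure    |

Derivation:
Line 1: ['gentle', 'rice', 'I'] (min_width=13, slack=0)
Line 2: ['light'] (min_width=5, slack=8)
Line 3: ['structure', 'are'] (min_width=13, slack=0)
Line 4: ['rock'] (min_width=4, slack=9)
Line 5: ['structure'] (min_width=9, slack=4)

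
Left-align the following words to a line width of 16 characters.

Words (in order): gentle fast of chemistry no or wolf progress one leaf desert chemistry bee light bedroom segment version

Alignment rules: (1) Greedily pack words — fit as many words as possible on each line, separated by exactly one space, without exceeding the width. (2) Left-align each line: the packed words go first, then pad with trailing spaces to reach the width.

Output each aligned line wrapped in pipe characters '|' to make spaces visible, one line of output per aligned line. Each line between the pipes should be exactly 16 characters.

Line 1: ['gentle', 'fast', 'of'] (min_width=14, slack=2)
Line 2: ['chemistry', 'no', 'or'] (min_width=15, slack=1)
Line 3: ['wolf', 'progress'] (min_width=13, slack=3)
Line 4: ['one', 'leaf', 'desert'] (min_width=15, slack=1)
Line 5: ['chemistry', 'bee'] (min_width=13, slack=3)
Line 6: ['light', 'bedroom'] (min_width=13, slack=3)
Line 7: ['segment', 'version'] (min_width=15, slack=1)

Answer: |gentle fast of  |
|chemistry no or |
|wolf progress   |
|one leaf desert |
|chemistry bee   |
|light bedroom   |
|segment version |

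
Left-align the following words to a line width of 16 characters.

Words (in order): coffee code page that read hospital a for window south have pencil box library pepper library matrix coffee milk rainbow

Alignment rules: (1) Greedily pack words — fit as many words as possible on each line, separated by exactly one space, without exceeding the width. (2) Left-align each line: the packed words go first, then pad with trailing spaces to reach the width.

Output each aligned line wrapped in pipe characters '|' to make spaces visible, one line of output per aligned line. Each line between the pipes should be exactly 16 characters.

Line 1: ['coffee', 'code', 'page'] (min_width=16, slack=0)
Line 2: ['that', 'read'] (min_width=9, slack=7)
Line 3: ['hospital', 'a', 'for'] (min_width=14, slack=2)
Line 4: ['window', 'south'] (min_width=12, slack=4)
Line 5: ['have', 'pencil', 'box'] (min_width=15, slack=1)
Line 6: ['library', 'pepper'] (min_width=14, slack=2)
Line 7: ['library', 'matrix'] (min_width=14, slack=2)
Line 8: ['coffee', 'milk'] (min_width=11, slack=5)
Line 9: ['rainbow'] (min_width=7, slack=9)

Answer: |coffee code page|
|that read       |
|hospital a for  |
|window south    |
|have pencil box |
|library pepper  |
|library matrix  |
|coffee milk     |
|rainbow         |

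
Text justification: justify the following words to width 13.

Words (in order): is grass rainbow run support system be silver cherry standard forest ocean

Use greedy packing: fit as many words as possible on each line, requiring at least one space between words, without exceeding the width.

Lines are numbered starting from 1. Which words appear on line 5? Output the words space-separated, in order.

Answer: silver cherry

Derivation:
Line 1: ['is', 'grass'] (min_width=8, slack=5)
Line 2: ['rainbow', 'run'] (min_width=11, slack=2)
Line 3: ['support'] (min_width=7, slack=6)
Line 4: ['system', 'be'] (min_width=9, slack=4)
Line 5: ['silver', 'cherry'] (min_width=13, slack=0)
Line 6: ['standard'] (min_width=8, slack=5)
Line 7: ['forest', 'ocean'] (min_width=12, slack=1)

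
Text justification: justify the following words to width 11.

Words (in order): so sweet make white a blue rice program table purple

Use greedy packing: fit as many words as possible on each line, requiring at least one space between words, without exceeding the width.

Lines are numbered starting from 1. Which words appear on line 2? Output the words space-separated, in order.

Answer: make white

Derivation:
Line 1: ['so', 'sweet'] (min_width=8, slack=3)
Line 2: ['make', 'white'] (min_width=10, slack=1)
Line 3: ['a', 'blue', 'rice'] (min_width=11, slack=0)
Line 4: ['program'] (min_width=7, slack=4)
Line 5: ['table'] (min_width=5, slack=6)
Line 6: ['purple'] (min_width=6, slack=5)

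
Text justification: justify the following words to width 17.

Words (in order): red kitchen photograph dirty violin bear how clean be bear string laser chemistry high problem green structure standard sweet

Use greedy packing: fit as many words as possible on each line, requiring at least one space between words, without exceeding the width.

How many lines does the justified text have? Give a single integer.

Line 1: ['red', 'kitchen'] (min_width=11, slack=6)
Line 2: ['photograph', 'dirty'] (min_width=16, slack=1)
Line 3: ['violin', 'bear', 'how'] (min_width=15, slack=2)
Line 4: ['clean', 'be', 'bear'] (min_width=13, slack=4)
Line 5: ['string', 'laser'] (min_width=12, slack=5)
Line 6: ['chemistry', 'high'] (min_width=14, slack=3)
Line 7: ['problem', 'green'] (min_width=13, slack=4)
Line 8: ['structure'] (min_width=9, slack=8)
Line 9: ['standard', 'sweet'] (min_width=14, slack=3)
Total lines: 9

Answer: 9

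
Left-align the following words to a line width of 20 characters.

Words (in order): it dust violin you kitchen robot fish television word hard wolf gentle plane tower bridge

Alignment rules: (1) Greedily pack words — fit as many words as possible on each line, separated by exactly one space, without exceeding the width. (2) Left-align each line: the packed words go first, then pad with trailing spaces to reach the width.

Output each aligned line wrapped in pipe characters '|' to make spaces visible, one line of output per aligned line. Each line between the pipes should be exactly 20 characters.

Answer: |it dust violin you  |
|kitchen robot fish  |
|television word hard|
|wolf gentle plane   |
|tower bridge        |

Derivation:
Line 1: ['it', 'dust', 'violin', 'you'] (min_width=18, slack=2)
Line 2: ['kitchen', 'robot', 'fish'] (min_width=18, slack=2)
Line 3: ['television', 'word', 'hard'] (min_width=20, slack=0)
Line 4: ['wolf', 'gentle', 'plane'] (min_width=17, slack=3)
Line 5: ['tower', 'bridge'] (min_width=12, slack=8)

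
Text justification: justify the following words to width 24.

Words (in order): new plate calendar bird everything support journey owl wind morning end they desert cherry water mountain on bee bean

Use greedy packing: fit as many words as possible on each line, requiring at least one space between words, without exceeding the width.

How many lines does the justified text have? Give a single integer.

Line 1: ['new', 'plate', 'calendar', 'bird'] (min_width=23, slack=1)
Line 2: ['everything', 'support'] (min_width=18, slack=6)
Line 3: ['journey', 'owl', 'wind', 'morning'] (min_width=24, slack=0)
Line 4: ['end', 'they', 'desert', 'cherry'] (min_width=22, slack=2)
Line 5: ['water', 'mountain', 'on', 'bee'] (min_width=21, slack=3)
Line 6: ['bean'] (min_width=4, slack=20)
Total lines: 6

Answer: 6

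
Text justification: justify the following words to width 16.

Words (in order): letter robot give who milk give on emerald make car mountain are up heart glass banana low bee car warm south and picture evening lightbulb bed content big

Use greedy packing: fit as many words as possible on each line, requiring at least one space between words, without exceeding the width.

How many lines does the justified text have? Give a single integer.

Line 1: ['letter', 'robot'] (min_width=12, slack=4)
Line 2: ['give', 'who', 'milk'] (min_width=13, slack=3)
Line 3: ['give', 'on', 'emerald'] (min_width=15, slack=1)
Line 4: ['make', 'car'] (min_width=8, slack=8)
Line 5: ['mountain', 'are', 'up'] (min_width=15, slack=1)
Line 6: ['heart', 'glass'] (min_width=11, slack=5)
Line 7: ['banana', 'low', 'bee'] (min_width=14, slack=2)
Line 8: ['car', 'warm', 'south'] (min_width=14, slack=2)
Line 9: ['and', 'picture'] (min_width=11, slack=5)
Line 10: ['evening'] (min_width=7, slack=9)
Line 11: ['lightbulb', 'bed'] (min_width=13, slack=3)
Line 12: ['content', 'big'] (min_width=11, slack=5)
Total lines: 12

Answer: 12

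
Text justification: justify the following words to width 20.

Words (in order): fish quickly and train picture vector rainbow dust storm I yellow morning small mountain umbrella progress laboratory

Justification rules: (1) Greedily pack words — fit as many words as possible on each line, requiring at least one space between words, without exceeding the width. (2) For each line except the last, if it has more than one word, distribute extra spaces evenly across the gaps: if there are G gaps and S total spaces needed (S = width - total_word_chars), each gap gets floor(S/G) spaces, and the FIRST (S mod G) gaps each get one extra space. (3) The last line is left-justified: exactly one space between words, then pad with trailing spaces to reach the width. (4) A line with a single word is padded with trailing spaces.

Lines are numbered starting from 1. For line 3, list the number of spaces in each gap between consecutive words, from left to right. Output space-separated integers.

Answer: 1 1 1

Derivation:
Line 1: ['fish', 'quickly', 'and'] (min_width=16, slack=4)
Line 2: ['train', 'picture', 'vector'] (min_width=20, slack=0)
Line 3: ['rainbow', 'dust', 'storm', 'I'] (min_width=20, slack=0)
Line 4: ['yellow', 'morning', 'small'] (min_width=20, slack=0)
Line 5: ['mountain', 'umbrella'] (min_width=17, slack=3)
Line 6: ['progress', 'laboratory'] (min_width=19, slack=1)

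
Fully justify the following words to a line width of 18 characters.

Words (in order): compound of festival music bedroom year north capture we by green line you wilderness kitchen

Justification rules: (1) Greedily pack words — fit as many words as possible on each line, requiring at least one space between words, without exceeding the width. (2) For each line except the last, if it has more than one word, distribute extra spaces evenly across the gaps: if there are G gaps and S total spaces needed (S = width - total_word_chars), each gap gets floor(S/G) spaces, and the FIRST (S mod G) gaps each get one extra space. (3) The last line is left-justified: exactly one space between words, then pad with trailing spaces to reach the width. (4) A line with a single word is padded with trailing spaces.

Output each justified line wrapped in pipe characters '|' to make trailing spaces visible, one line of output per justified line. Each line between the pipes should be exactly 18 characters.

Answer: |compound        of|
|festival     music|
|bedroom year north|
|capture    we   by|
|green   line   you|
|wilderness kitchen|

Derivation:
Line 1: ['compound', 'of'] (min_width=11, slack=7)
Line 2: ['festival', 'music'] (min_width=14, slack=4)
Line 3: ['bedroom', 'year', 'north'] (min_width=18, slack=0)
Line 4: ['capture', 'we', 'by'] (min_width=13, slack=5)
Line 5: ['green', 'line', 'you'] (min_width=14, slack=4)
Line 6: ['wilderness', 'kitchen'] (min_width=18, slack=0)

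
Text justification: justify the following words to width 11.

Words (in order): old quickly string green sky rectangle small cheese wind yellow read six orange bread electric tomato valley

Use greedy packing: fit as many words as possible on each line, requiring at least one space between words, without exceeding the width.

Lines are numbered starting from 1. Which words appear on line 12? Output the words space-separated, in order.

Line 1: ['old', 'quickly'] (min_width=11, slack=0)
Line 2: ['string'] (min_width=6, slack=5)
Line 3: ['green', 'sky'] (min_width=9, slack=2)
Line 4: ['rectangle'] (min_width=9, slack=2)
Line 5: ['small'] (min_width=5, slack=6)
Line 6: ['cheese', 'wind'] (min_width=11, slack=0)
Line 7: ['yellow', 'read'] (min_width=11, slack=0)
Line 8: ['six', 'orange'] (min_width=10, slack=1)
Line 9: ['bread'] (min_width=5, slack=6)
Line 10: ['electric'] (min_width=8, slack=3)
Line 11: ['tomato'] (min_width=6, slack=5)
Line 12: ['valley'] (min_width=6, slack=5)

Answer: valley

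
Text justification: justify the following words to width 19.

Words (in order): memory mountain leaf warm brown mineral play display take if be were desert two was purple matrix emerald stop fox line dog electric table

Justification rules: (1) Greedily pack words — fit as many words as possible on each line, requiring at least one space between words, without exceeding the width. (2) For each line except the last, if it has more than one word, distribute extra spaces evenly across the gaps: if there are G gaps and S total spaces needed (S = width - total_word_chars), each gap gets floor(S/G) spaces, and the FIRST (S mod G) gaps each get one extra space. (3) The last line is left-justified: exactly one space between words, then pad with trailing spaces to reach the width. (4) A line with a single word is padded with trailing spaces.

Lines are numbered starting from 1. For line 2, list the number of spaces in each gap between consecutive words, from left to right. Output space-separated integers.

Answer: 3 3

Derivation:
Line 1: ['memory', 'mountain'] (min_width=15, slack=4)
Line 2: ['leaf', 'warm', 'brown'] (min_width=15, slack=4)
Line 3: ['mineral', 'play'] (min_width=12, slack=7)
Line 4: ['display', 'take', 'if', 'be'] (min_width=18, slack=1)
Line 5: ['were', 'desert', 'two', 'was'] (min_width=19, slack=0)
Line 6: ['purple', 'matrix'] (min_width=13, slack=6)
Line 7: ['emerald', 'stop', 'fox'] (min_width=16, slack=3)
Line 8: ['line', 'dog', 'electric'] (min_width=17, slack=2)
Line 9: ['table'] (min_width=5, slack=14)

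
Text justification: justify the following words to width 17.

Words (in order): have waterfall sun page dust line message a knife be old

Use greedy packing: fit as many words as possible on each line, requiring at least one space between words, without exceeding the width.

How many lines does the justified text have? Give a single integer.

Answer: 4

Derivation:
Line 1: ['have', 'waterfall'] (min_width=14, slack=3)
Line 2: ['sun', 'page', 'dust'] (min_width=13, slack=4)
Line 3: ['line', 'message', 'a'] (min_width=14, slack=3)
Line 4: ['knife', 'be', 'old'] (min_width=12, slack=5)
Total lines: 4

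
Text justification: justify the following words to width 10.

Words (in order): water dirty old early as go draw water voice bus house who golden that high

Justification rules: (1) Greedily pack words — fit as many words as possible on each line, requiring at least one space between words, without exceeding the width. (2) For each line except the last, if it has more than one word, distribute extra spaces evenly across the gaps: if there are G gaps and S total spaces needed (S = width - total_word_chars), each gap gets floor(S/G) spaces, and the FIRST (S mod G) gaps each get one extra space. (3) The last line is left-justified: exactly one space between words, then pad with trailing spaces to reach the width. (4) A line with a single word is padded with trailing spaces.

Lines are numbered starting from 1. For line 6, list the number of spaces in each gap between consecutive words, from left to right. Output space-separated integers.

Line 1: ['water'] (min_width=5, slack=5)
Line 2: ['dirty', 'old'] (min_width=9, slack=1)
Line 3: ['early', 'as'] (min_width=8, slack=2)
Line 4: ['go', 'draw'] (min_width=7, slack=3)
Line 5: ['water'] (min_width=5, slack=5)
Line 6: ['voice', 'bus'] (min_width=9, slack=1)
Line 7: ['house', 'who'] (min_width=9, slack=1)
Line 8: ['golden'] (min_width=6, slack=4)
Line 9: ['that', 'high'] (min_width=9, slack=1)

Answer: 2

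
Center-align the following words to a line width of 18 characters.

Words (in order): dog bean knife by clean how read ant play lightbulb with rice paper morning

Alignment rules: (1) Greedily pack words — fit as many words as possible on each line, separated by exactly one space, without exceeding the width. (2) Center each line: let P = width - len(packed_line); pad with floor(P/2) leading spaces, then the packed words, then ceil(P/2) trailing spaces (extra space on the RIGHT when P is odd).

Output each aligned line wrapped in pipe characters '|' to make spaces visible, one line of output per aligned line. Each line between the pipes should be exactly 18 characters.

Line 1: ['dog', 'bean', 'knife', 'by'] (min_width=17, slack=1)
Line 2: ['clean', 'how', 'read', 'ant'] (min_width=18, slack=0)
Line 3: ['play', 'lightbulb'] (min_width=14, slack=4)
Line 4: ['with', 'rice', 'paper'] (min_width=15, slack=3)
Line 5: ['morning'] (min_width=7, slack=11)

Answer: |dog bean knife by |
|clean how read ant|
|  play lightbulb  |
| with rice paper  |
|     morning      |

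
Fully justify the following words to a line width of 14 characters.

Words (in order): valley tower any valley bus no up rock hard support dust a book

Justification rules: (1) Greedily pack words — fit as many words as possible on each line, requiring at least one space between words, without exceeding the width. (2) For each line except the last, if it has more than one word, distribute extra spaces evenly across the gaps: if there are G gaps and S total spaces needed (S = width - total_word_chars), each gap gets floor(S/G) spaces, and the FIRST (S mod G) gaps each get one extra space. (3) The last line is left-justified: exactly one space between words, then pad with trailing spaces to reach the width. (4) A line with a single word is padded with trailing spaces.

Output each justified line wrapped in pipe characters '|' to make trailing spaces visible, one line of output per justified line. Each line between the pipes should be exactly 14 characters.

Line 1: ['valley', 'tower'] (min_width=12, slack=2)
Line 2: ['any', 'valley', 'bus'] (min_width=14, slack=0)
Line 3: ['no', 'up', 'rock'] (min_width=10, slack=4)
Line 4: ['hard', 'support'] (min_width=12, slack=2)
Line 5: ['dust', 'a', 'book'] (min_width=11, slack=3)

Answer: |valley   tower|
|any valley bus|
|no   up   rock|
|hard   support|
|dust a book   |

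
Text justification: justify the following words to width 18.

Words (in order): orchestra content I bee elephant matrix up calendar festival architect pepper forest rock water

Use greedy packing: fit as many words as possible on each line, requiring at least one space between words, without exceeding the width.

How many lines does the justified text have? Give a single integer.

Answer: 6

Derivation:
Line 1: ['orchestra', 'content'] (min_width=17, slack=1)
Line 2: ['I', 'bee', 'elephant'] (min_width=14, slack=4)
Line 3: ['matrix', 'up', 'calendar'] (min_width=18, slack=0)
Line 4: ['festival', 'architect'] (min_width=18, slack=0)
Line 5: ['pepper', 'forest', 'rock'] (min_width=18, slack=0)
Line 6: ['water'] (min_width=5, slack=13)
Total lines: 6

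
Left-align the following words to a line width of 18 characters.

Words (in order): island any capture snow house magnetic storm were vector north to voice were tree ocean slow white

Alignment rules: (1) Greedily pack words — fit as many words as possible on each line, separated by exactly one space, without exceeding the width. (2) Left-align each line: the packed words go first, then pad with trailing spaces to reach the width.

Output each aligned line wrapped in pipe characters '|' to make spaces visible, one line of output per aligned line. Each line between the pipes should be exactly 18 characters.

Line 1: ['island', 'any', 'capture'] (min_width=18, slack=0)
Line 2: ['snow', 'house'] (min_width=10, slack=8)
Line 3: ['magnetic', 'storm'] (min_width=14, slack=4)
Line 4: ['were', 'vector', 'north'] (min_width=17, slack=1)
Line 5: ['to', 'voice', 'were', 'tree'] (min_width=18, slack=0)
Line 6: ['ocean', 'slow', 'white'] (min_width=16, slack=2)

Answer: |island any capture|
|snow house        |
|magnetic storm    |
|were vector north |
|to voice were tree|
|ocean slow white  |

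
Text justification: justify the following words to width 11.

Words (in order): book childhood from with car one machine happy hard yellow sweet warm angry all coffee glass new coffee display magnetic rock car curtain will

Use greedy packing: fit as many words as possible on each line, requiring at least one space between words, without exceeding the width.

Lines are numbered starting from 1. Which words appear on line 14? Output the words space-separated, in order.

Answer: magnetic

Derivation:
Line 1: ['book'] (min_width=4, slack=7)
Line 2: ['childhood'] (min_width=9, slack=2)
Line 3: ['from', 'with'] (min_width=9, slack=2)
Line 4: ['car', 'one'] (min_width=7, slack=4)
Line 5: ['machine'] (min_width=7, slack=4)
Line 6: ['happy', 'hard'] (min_width=10, slack=1)
Line 7: ['yellow'] (min_width=6, slack=5)
Line 8: ['sweet', 'warm'] (min_width=10, slack=1)
Line 9: ['angry', 'all'] (min_width=9, slack=2)
Line 10: ['coffee'] (min_width=6, slack=5)
Line 11: ['glass', 'new'] (min_width=9, slack=2)
Line 12: ['coffee'] (min_width=6, slack=5)
Line 13: ['display'] (min_width=7, slack=4)
Line 14: ['magnetic'] (min_width=8, slack=3)
Line 15: ['rock', 'car'] (min_width=8, slack=3)
Line 16: ['curtain'] (min_width=7, slack=4)
Line 17: ['will'] (min_width=4, slack=7)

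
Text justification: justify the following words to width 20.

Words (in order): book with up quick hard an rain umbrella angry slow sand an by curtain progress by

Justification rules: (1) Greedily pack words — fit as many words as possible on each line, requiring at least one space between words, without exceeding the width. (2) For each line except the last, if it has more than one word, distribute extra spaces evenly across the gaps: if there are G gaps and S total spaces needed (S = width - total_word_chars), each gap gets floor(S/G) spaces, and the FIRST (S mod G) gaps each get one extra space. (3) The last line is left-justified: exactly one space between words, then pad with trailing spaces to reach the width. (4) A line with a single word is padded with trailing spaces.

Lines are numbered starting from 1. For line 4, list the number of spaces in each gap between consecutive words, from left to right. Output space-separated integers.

Line 1: ['book', 'with', 'up', 'quick'] (min_width=18, slack=2)
Line 2: ['hard', 'an', 'rain'] (min_width=12, slack=8)
Line 3: ['umbrella', 'angry', 'slow'] (min_width=19, slack=1)
Line 4: ['sand', 'an', 'by', 'curtain'] (min_width=18, slack=2)
Line 5: ['progress', 'by'] (min_width=11, slack=9)

Answer: 2 2 1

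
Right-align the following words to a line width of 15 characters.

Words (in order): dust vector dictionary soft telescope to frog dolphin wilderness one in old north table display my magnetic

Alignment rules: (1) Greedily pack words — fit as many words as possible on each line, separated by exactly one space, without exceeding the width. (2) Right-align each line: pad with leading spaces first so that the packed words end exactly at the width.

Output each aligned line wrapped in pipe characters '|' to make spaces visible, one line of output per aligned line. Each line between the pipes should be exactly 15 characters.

Line 1: ['dust', 'vector'] (min_width=11, slack=4)
Line 2: ['dictionary', 'soft'] (min_width=15, slack=0)
Line 3: ['telescope', 'to'] (min_width=12, slack=3)
Line 4: ['frog', 'dolphin'] (min_width=12, slack=3)
Line 5: ['wilderness', 'one'] (min_width=14, slack=1)
Line 6: ['in', 'old', 'north'] (min_width=12, slack=3)
Line 7: ['table', 'display'] (min_width=13, slack=2)
Line 8: ['my', 'magnetic'] (min_width=11, slack=4)

Answer: |    dust vector|
|dictionary soft|
|   telescope to|
|   frog dolphin|
| wilderness one|
|   in old north|
|  table display|
|    my magnetic|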